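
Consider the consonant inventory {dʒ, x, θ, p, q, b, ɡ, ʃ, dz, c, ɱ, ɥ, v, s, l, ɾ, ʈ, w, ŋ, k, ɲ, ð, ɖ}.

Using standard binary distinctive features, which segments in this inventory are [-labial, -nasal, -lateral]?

dʒ, x, θ, q, ɡ, ʃ, dz, c, s, ɾ, ʈ, k, ð, ɖ

Among the inventory, the [-labial] segments are /dʒ, x, θ, q, ɡ, ʃ, dz, c, s, l, ɾ, ʈ, ŋ, k, ɲ, ð, ɖ/.
Intersecting with [-nasal] gives /dʒ, x, θ, q, ɡ, ʃ, dz, c, s, l, ɾ, ʈ, k, ð, ɖ/.
Of those, [-lateral] leaves /dʒ, x, θ, q, ɡ, ʃ, dz, c, s, ɾ, ʈ, k, ð, ɖ/.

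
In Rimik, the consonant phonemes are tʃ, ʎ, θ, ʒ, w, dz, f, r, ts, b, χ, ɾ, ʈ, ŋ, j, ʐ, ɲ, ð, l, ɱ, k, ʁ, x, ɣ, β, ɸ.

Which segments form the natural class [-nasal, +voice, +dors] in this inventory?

First, the [-nasal] segments are /tʃ, ʎ, θ, ʒ, w, dz, f, r, ts, b, χ, ɾ, ʈ, j, ʐ, ð, l, k, ʁ, x, ɣ, β, ɸ/.
Among these, [+voice] gives /ʎ, ʒ, w, dz, r, b, ɾ, j, ʐ, ð, l, ʁ, ɣ, β/.
Of those, [+dorsal] leaves /ʎ, w, j, ʁ, ɣ/.

ʎ, w, j, ʁ, ɣ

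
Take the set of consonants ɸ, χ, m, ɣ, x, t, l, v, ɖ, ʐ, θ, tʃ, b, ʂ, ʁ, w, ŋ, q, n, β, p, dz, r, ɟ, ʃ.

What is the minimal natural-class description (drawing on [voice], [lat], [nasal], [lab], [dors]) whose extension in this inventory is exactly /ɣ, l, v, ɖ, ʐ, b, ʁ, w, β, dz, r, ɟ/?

[+voice, -nasal]

The class [+voice], [-nasal] has exactly /ɣ, l, v, ɖ, ʐ, b, ʁ, w, β, dz, r, ɟ/ as its extension in this inventory. No smaller conjunction from the listed features achieves this: [-nasal] alone would also admit /ɸ, χ, x, t, …/; [+voice] alone would also admit /m, ŋ, n/; and checking the remaining single features turns up none with this extension.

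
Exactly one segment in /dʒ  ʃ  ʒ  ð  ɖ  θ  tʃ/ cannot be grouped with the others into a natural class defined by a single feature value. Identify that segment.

ɖ

[distributed] groups all but one: /tʃ, dʒ, ʒ, ʃ, ð, θ/ share [+distributed] while /ɖ/ (voiced retroflex stop) alone is [−distributed]. Removing any other segment would not leave a single-feature class that excludes it.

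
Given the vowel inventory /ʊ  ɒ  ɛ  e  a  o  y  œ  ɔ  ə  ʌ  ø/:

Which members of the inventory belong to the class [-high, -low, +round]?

Eliminate segments failing any feature: /ʊ, y/ are [+high]; /ɒ, a/ are [+low]; /ɛ, e, ə, ʌ/ are [-round]. The remaining /o, œ, ɔ, ø/ satisfy [-high], [-low], [+round].

o, œ, ɔ, ø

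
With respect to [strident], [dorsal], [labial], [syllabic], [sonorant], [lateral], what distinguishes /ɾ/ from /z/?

[sonorant], [strident]

/ɾ/ (alveolar tap) and /z/ (voiced alveolar fricative) agree on [−dorsal], [−labial], [−syllabic], [−lateral]. They differ on [sonorant] (/ɾ/ [+], /z/ [−]), [strident] (/ɾ/ [−], /z/ [+]).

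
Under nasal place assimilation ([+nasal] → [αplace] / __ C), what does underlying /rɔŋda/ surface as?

/ŋ/ sits before the [+coronal] consonant /d/, so it takes on [+coronal] and surfaces as /n/. The rest of the form is unaffected: [rɔnda].

[rɔnda]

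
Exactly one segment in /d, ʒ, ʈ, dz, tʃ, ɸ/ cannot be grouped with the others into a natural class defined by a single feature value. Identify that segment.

/ʒ, d, dz, tʃ, ʈ/ are all [+coronal], but /ɸ/ (voiceless bilabial fricative) is [−coronal]. No other single segment can be removed to leave a set sharing one feature value that the removed segment lacks, so /ɸ/ is the odd one out.

ɸ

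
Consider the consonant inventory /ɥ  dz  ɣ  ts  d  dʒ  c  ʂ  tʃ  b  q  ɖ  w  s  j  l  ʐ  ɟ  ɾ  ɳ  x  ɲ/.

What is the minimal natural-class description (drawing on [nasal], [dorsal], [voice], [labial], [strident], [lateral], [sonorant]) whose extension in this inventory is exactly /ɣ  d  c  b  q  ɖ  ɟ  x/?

The class [−sonorant], [−strident] has exactly /ɣ, d, c, b, q, ɖ, ɟ, x/ as its extension in this inventory. No smaller conjunction from the listed features achieves this: [−strident] alone would also admit /ɥ, w, j, l, …/; [−sonorant] alone would also admit /dz, ts, dʒ, ʂ, …/; and checking the remaining single features turns up none with this extension.

[−sonorant, −strident]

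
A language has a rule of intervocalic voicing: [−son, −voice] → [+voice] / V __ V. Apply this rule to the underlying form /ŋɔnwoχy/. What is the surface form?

The only segment in the rule's environment that also matches [−son, −voice] is /χ/. Applying [+voice] turns the voiceless uvular fricative into /ʁ/ (voiced uvular fricative), giving [ŋɔnwoʁy].

[ŋɔnwoʁy]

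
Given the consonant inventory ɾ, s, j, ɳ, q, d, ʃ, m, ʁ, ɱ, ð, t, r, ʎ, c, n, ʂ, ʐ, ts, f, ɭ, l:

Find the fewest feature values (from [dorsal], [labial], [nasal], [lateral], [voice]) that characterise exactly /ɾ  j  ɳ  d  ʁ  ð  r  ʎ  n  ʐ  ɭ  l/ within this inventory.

The class [+voice], [-labial] has exactly /ɾ, j, ɳ, d, ʁ, ð, r, ʎ, n, ʐ, ɭ, l/ as its extension in this inventory. No smaller conjunction from the listed features achieves this: [-labial] alone would also admit /s, q, ʃ, t, …/; [+voice] alone would also admit /m, ɱ/; and checking the remaining single features turns up none with this extension.

[+voice, -labial]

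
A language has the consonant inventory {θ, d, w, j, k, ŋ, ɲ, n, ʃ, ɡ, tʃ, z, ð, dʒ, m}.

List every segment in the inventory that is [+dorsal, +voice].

w, j, ŋ, ɲ, ɡ

Eliminate segments failing any feature: /θ, d, n, ʃ, tʃ, z, ð, dʒ, m/ are [-dorsal]; /k/ is [-voice]. The remaining /w, j, ŋ, ɲ, ɡ/ satisfy [+dorsal], [+voice].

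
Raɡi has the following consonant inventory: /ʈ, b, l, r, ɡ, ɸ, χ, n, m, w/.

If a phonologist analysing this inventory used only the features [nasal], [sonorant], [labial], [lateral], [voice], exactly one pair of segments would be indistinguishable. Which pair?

On the given features, /ʈ/ and /χ/ have an identical profile: [−nasal], [−sonorant], [−labial], [−lateral], [−voice]. No other two segments in the inventory coincide on all 5 features. (They do differ in [continuant], [coronal] and [dorsal], which are not among the given features.)

ʈ, χ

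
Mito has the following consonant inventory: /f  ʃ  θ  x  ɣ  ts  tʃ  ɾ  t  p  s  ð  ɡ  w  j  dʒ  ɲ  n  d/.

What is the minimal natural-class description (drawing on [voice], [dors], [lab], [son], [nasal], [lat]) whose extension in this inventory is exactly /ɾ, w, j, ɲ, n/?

The target set is precisely the extension of [+sonorant] in this inventory.

[+son]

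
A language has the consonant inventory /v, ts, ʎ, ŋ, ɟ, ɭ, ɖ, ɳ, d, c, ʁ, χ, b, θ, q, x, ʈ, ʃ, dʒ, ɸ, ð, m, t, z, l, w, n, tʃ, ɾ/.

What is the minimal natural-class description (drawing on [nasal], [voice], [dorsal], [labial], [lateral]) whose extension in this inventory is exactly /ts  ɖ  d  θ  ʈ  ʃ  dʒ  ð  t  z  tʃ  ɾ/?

The class [-nasal], [-lateral], [-labial], [-dorsal] has exactly /ts, ɖ, d, θ, ʈ, ʃ, dʒ, ð, t, z, tʃ, ɾ/ as its extension in this inventory. No smaller conjunction from the listed features achieves this: [-lateral, -labial, -dorsal] alone would also admit /ɳ, n/; [-nasal, -labial, -dorsal] alone would also admit /ɭ, l/; [-nasal, -lateral, -dorsal] alone would also admit /v, b, ɸ/; [-nasal, -lateral, -labial] alone would also admit /ɟ, c, ʁ, χ, …/; and checking the remaining three-feature bundles turns up none with this extension.

[-nasal, -lateral, -labial, -dorsal]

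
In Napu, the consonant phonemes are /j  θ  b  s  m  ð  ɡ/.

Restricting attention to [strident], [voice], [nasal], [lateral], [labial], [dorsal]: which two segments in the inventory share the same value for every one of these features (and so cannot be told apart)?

j, ɡ

On the given features, /j/ and /ɡ/ have an identical profile: [−strident], [+voice], [−nasal], [−lateral], [−labial], [+dorsal]. No other two segments in the inventory coincide on all 6 features. (They do differ in [sonorant], [continuant] and [back], which are not among the given features.)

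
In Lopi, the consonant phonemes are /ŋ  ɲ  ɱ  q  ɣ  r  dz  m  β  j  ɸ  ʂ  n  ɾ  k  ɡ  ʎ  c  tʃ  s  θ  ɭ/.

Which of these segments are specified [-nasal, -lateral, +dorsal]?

q, ɣ, j, k, ɡ, c

Eliminate segments failing any feature: /ŋ, ɲ, ɱ, m, n/ are [+nasal]; /r, dz, β, ɸ, ʂ, ɾ, tʃ, s, θ/ are [-dorsal]; /ʎ, ɭ/ are [+lateral]. The remaining /q, ɣ, j, k, ɡ, c/ satisfy [-nasal], [-lateral], [+dorsal].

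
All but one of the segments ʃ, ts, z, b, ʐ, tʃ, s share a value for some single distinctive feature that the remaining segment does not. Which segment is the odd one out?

[strident] (equivalently [labial], [coronal]) groups all but one: /ts, s, tʃ, ʃ, ʐ, z/ share [+strident] while /b/ (voiced bilabial stop) alone is [−strident]. Removing any other segment would not leave a single-feature class that excludes it.

b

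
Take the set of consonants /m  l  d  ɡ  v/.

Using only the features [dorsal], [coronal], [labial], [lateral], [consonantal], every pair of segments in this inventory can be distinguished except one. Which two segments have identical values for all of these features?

v, m

On the given features, /v/ and /m/ have an identical profile: [-dorsal], [-coronal], [+labial], [-lateral], [+consonantal]. No other two segments in the inventory coincide on all 5 features. (They do differ in [sonorant], [nasal] and [continuant], which are not among the given features.)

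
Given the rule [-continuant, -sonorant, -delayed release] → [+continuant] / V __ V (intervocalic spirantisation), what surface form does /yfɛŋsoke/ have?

Only /k/ occurs between two vowels (/o/ __ /e/) and matches the structural description. It is a voiceless velar stop, so [-continuant, -sonorant, -delayed release] holds; changing it to [+continuant] with all other features held fixed yields /x/ (voiceless velar fricative). No other segment meets both the structural description and the environment, so the output is [yfɛŋsoxe].

[yfɛŋsoxe]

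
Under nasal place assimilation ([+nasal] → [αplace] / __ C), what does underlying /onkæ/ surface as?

In /onkæ/, the nasal /n/ precedes /k/, which is [+dorsal]. The nasal assimilates in place, becoming the [+dorsal] nasal /ŋ/. The surface form is [oŋkæ].

[oŋkæ]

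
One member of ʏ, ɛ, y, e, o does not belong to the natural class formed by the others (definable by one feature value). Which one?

/e, ɛ, ʏ, y/ are all [-back], but /o/ (mid back rounded tense vowel) is [+back]. No other single segment can be removed to leave a set sharing one feature value that the removed segment lacks, so /o/ is the odd one out.

o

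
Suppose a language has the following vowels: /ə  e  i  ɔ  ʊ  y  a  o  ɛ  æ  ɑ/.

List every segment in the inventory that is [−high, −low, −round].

ə, e, ɛ

Checking each segment against [−high], [−low], [−round]: /ə/ (mid central vowel (schwa)), /e/ (mid front unrounded tense vowel), /ɛ/ (mid front unrounded lax vowel) satisfy every feature; every other segment in the inventory fails at least one.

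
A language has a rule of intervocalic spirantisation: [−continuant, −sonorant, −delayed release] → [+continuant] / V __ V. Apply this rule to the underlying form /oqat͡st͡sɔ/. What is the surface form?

[oχat͡st͡sɔ]

The only segment in the rule's environment that also matches [−continuant, −sonorant, −delayed release] is /q/. Applying [+continuant] turns the voiceless uvular stop into /χ/ (voiceless uvular fricative), giving [oχat͡st͡sɔ].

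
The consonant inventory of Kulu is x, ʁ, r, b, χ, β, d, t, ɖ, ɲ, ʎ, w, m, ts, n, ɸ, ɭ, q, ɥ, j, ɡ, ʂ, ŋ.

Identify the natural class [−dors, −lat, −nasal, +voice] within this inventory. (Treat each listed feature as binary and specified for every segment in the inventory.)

Checking each segment against [−dorsal], [−lateral], [−nasal], [+voice]: /r/ (alveolar trill), /b/ (voiced bilabial stop), /β/ (voiced bilabial fricative), /d/ (voiced alveolar stop), /ɖ/ (voiced retroflex stop) satisfy every feature; every other segment in the inventory fails at least one.

r, b, β, d, ɖ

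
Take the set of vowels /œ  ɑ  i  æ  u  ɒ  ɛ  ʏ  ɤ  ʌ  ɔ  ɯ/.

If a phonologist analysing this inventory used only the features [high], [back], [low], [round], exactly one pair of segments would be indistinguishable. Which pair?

/ɤ/ (mid back unrounded tense vowel) and /ʌ/ (mid back unrounded lax vowel) are both [−high], [+back], [−low], [−round], so none of the listed features separates them. (They do differ in [tense], which is not among the given features.) Every other pair in the inventory differs on at least one listed feature.

ɤ, ʌ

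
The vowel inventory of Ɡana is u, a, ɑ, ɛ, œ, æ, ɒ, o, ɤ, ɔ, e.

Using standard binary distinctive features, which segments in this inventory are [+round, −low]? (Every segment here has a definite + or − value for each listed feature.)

Checking each segment against [+round], [−low]: /u/ (high back rounded tense vowel), /œ/ (mid front rounded lax vowel), /o/ (mid back rounded tense vowel), /ɔ/ (mid back rounded lax vowel) satisfy every feature; every other segment in the inventory fails at least one.

u, œ, o, ɔ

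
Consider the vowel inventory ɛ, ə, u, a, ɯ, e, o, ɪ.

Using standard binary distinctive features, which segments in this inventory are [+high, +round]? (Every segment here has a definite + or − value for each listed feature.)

u

Checking each segment against [+high], [+round]: /u/ (high back rounded tense vowel) satisfies every feature; every other segment in the inventory fails at least one.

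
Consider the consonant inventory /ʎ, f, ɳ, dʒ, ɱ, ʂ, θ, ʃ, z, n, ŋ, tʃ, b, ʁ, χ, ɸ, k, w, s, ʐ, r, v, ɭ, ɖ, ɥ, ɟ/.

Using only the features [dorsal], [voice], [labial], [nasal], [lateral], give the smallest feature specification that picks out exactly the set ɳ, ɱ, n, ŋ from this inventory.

/ɳ, ɱ, n, ŋ/ are exactly the [+nasal] segments in the inventory, so a single feature suffices.

[+nasal]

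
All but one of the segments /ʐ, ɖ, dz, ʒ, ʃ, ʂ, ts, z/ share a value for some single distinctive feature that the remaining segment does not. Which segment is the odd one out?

The remaining segments after removing /ɖ/ share [+strident]; /ɖ/ (voiced retroflex stop) is [-strident]. For every other candidate removal, the leftover set fails to share any single feature value that the removed segment lacks.

ɖ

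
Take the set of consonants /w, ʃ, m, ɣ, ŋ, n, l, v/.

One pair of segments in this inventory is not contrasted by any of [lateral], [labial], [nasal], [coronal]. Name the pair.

w, v

On the given features, /w/ and /v/ have an identical profile: [−lateral], [+labial], [−nasal], [−coronal]. No other two segments in the inventory coincide on all 4 features. (They do differ in [sonorant], [round] and [dorsal], which are not among the given features.)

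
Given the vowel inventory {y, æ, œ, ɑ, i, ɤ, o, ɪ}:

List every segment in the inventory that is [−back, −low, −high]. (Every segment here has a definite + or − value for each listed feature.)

First, the [−back] segments are /y, æ, œ, i, ɪ/.
Of those, [−low] gives /y, œ, i, ɪ/.
Within that set, [−high] leaves /œ/.

œ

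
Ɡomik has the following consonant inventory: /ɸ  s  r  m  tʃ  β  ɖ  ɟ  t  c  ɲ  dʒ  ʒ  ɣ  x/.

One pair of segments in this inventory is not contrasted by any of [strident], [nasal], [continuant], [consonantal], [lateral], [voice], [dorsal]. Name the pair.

β, r

On the given features, /β/ and /r/ have an identical profile: [−strident], [−nasal], [+continuant], [+consonantal], [−lateral], [+voice], [−dorsal]. No other two segments in the inventory coincide on all 7 features. (They do differ in [sonorant], [labial] and [coronal], which are not among the given features.)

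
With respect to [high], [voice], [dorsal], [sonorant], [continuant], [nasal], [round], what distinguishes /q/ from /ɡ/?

[voice], [high]

The two segments share [+dorsal], [-sonorant], [-continuant], [-nasal], [-round]. The only features from the list on which they differ: /q/ is [-voice] while /ɡ/ is [+voice]; /q/ is [-high] while /ɡ/ is [+high].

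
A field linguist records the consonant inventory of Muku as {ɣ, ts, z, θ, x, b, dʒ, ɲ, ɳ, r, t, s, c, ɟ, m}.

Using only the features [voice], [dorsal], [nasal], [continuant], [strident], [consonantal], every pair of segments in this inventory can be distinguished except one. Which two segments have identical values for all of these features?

Both /m/ and /ɳ/ are [+voice], [-dorsal], [+nasal], [-continuant], [-strident], [+consonantal]. Since the list omits [labial] and [coronal] — which do distinguish the bilabial nasal from the retroflex nasal — this pair collapses; all other pairs remain distinct.

m, ɳ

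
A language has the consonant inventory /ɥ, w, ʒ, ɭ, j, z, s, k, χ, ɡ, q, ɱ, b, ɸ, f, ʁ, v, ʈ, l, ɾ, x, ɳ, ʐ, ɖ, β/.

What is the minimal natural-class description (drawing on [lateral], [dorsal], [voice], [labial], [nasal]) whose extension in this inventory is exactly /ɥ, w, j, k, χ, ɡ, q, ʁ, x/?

The target set is precisely the extension of [+dorsal] in this inventory.

[+dorsal]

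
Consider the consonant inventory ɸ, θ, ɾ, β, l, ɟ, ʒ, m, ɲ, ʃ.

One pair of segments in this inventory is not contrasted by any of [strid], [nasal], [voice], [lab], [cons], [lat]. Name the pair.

ɟ, ɾ

On the given features, /ɟ/ and /ɾ/ have an identical profile: [−strident], [−nasal], [+voice], [−labial], [+consonantal], [−lateral]. No other two segments in the inventory coincide on all 6 features. (They do differ in [sonorant] and [dorsal], which are not among the given features.)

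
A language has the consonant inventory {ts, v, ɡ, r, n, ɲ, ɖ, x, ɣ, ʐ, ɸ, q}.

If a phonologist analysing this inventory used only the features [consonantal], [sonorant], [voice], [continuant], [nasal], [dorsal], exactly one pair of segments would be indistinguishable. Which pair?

On the given features, /v/ and /ʐ/ have an identical profile: [+consonantal], [−sonorant], [+voice], [+continuant], [−nasal], [−dorsal]. No other two segments in the inventory coincide on all 6 features. (They do differ in [labial] and [coronal], which are not among the given features.)

v, ʐ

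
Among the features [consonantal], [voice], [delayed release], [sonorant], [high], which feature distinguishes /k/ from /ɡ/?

/k/ (voiceless velar stop) and /ɡ/ (voiced velar stop) agree on [+consonantal], [−delayed release], [−sonorant], [+high]. They differ on [voice] (/k/ [−], /ɡ/ [+]).

[voice]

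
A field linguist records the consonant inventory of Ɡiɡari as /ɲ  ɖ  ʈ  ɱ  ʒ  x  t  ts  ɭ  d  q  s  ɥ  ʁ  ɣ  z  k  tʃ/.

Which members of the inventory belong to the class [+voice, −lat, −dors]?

ɖ, ɱ, ʒ, d, z

Eliminate segments failing any feature: /ɲ, ɥ, ʁ, ɣ/ are [+dorsal]; /ʈ, x, t, ts, q, s, k, tʃ/ are [−voice]; /ɭ/ is [+lateral]. The remaining /ɖ, ɱ, ʒ, d, z/ satisfy [+voice], [−lateral], [−dorsal].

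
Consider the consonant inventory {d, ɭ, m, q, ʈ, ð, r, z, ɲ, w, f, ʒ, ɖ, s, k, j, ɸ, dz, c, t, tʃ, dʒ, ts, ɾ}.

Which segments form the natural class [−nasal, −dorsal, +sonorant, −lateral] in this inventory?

Among the inventory, the [−nasal] segments are /d, ɭ, q, ʈ, ð, r, z, w, f, ʒ, ɖ, s, k, j, ɸ, dz, c, t, tʃ, dʒ, ts, ɾ/.
Among these, [−dorsal] gives /d, ɭ, ʈ, ð, r, z, f, ʒ, ɖ, s, ɸ, dz, t, tʃ, dʒ, ts, ɾ/.
Intersecting with [+sonorant] gives /ɭ, r, ɾ/.
Within that set, [−lateral] leaves /r, ɾ/.

r, ɾ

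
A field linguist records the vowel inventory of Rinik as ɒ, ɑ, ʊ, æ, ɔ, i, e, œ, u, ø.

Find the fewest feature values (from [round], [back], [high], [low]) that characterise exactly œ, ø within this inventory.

[−back, +round]

Every target segment is [−back], [+round]; each remaining inventory member fails at least one of these. Each conjunct is needed — [+round] alone would also admit /ɒ, ʊ, ɔ, u/; [−back] alone would also admit /æ, i, e/ — and no other single listed feature has exactly this extension, so two is the minimum.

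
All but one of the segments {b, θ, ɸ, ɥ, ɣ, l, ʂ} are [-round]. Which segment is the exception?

/ɸ, θ, ɣ, b, l, ʂ/ are all [-round]; /ɥ/ (labial-palatal glide) is [+round].

ɥ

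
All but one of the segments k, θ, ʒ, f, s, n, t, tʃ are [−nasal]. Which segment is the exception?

n

/k, s, t, θ, ʒ, tʃ, f/ are all [−nasal]; /n/ (alveolar nasal) is [+nasal].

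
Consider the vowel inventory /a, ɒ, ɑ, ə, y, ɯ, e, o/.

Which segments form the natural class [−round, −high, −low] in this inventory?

ə, e

Eliminate segments failing any feature: /a, ɑ/ are [+low]; /ɒ, y, o/ are [+round]; /ɯ/ is [+high]. The remaining /ə, e/ satisfy [−round], [−high], [−low].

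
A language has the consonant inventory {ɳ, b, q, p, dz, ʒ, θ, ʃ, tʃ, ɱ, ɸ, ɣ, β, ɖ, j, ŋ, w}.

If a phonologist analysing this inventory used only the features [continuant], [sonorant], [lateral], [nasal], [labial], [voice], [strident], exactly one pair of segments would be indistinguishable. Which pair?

Both /ɳ/ and /ŋ/ are [−continuant], [+sonorant], [−lateral], [+nasal], [−labial], [+voice], [−strident]. Since the list omits [coronal] and [dorsal] — which do distinguish the retroflex nasal from the velar nasal — this pair collapses; all other pairs remain distinct.

ɳ, ŋ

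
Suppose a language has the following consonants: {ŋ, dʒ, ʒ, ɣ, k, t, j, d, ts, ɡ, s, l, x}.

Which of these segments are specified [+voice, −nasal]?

dʒ, ʒ, ɣ, j, d, ɡ, l

Eliminate segments failing any feature: /ŋ/ is [+nasal]; /k, t, ts, s, x/ are [−voice]. The remaining /dʒ, ʒ, ɣ, j, d, ɡ, l/ satisfy [+voice], [−nasal].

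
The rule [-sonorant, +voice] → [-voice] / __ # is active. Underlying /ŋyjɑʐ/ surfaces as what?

/ʐ/ satisfies [-sonorant, +voice] and sits in __ #. The [-voice] counterpart of the voiced retroflex fricative is /ʂ/. Other segments in /ŋyjɑʐ/ either fail the structural description or are not in the environment, so the surface form is [ŋyjɑʂ].

[ŋyjɑʂ]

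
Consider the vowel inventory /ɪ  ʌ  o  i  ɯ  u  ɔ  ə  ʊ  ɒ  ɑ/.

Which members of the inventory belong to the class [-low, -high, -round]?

ʌ, ə

Checking each segment against [-low], [-high], [-round]: /ʌ/ (mid back unrounded lax vowel), /ə/ (mid central vowel (schwa)) satisfy every feature; every other segment in the inventory fails at least one.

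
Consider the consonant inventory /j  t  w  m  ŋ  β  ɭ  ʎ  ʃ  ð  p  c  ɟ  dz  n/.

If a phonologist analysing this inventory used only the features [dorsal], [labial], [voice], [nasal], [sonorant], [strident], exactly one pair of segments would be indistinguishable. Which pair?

/j/ (palatal glide) and /ʎ/ (palatal lateral approximant) are both [+dorsal], [−labial], [+voice], [−nasal], [+sonorant], [−strident], so none of the listed features separates them. (They do differ in [lateral], which is not among the given features.) Every other pair in the inventory differs on at least one listed feature.

j, ʎ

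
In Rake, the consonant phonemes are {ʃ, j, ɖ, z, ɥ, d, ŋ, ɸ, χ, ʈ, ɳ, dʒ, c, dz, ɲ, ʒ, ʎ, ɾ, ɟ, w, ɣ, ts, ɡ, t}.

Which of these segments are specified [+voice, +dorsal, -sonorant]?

Eliminate segments failing any feature: /ʃ, ɸ, χ, ʈ, c, ts, t/ are [-voice]; /j, ɥ, ŋ, ɲ, ʎ, w/ are [+sonorant]; /ɖ, z, d, ɳ, dʒ, dz, ʒ, ɾ/ are [-dorsal]. The remaining /ɟ, ɣ, ɡ/ satisfy [+voice], [+dorsal], [-sonorant].

ɟ, ɣ, ɡ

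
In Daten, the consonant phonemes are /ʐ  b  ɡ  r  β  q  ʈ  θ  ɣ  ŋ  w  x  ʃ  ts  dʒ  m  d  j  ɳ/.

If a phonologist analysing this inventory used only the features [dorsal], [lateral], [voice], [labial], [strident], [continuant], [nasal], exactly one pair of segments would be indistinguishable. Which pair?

j, ɣ

Both /j/ and /ɣ/ are [+dorsal], [-lateral], [+voice], [-labial], [-strident], [+continuant], [-nasal]. Since the list omits [sonorant] and [back] — which do distinguish the palatal glide from the voiced velar fricative — this pair collapses; all other pairs remain distinct.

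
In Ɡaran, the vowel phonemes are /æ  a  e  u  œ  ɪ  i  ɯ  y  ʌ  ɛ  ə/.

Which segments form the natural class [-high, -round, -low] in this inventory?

e, ʌ, ɛ, ə

Among the inventory, the [-high] segments are /æ, a, e, œ, ʌ, ɛ, ə/.
Among these, [-round] gives /æ, a, e, ʌ, ɛ, ə/.
Of those, [-low] leaves /e, ʌ, ɛ, ə/.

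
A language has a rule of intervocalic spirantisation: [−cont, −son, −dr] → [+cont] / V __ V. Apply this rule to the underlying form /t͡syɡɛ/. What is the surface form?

[t͡syɣɛ]

/ɡ/ satisfies [−cont, −son, −dr] and sits in V __ V. The [+continuant] counterpart of the voiced velar stop is /ɣ/. Other segments in /t͡syɡɛ/ either fail the structural description or are not in the environment, so the surface form is [t͡syɣɛ].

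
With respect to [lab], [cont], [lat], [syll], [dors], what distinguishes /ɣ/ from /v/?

/ɣ/ is the voiced velar fricative and /v/ is the voiced labiodental fricative. Both are [+continuant], [-lateral], [-syllabic]. /ɣ/ is [-labial] while /v/ is [+labial]; /ɣ/ is [+dorsal] while /v/ is [-dorsal], so the distinguishing features are [labial], [dorsal].

[labial], [dorsal]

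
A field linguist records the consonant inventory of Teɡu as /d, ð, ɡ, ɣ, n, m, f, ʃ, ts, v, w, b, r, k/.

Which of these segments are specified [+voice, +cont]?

ð, ɣ, v, w, r

Eliminate segments failing any feature: /d, ɡ, n, m, b/ are [−continuant]; /f, ʃ, ts, k/ are [−voice]. The remaining /ð, ɣ, v, w, r/ satisfy [+voice], [+continuant].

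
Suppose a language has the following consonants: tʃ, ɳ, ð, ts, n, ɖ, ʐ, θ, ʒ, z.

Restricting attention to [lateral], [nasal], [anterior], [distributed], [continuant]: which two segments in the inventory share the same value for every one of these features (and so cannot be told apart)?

θ, ð

/θ/ (voiceless dental fricative) and /ð/ (voiced dental fricative) are both [−lateral], [−nasal], [+anterior], [+distributed], [+continuant], so none of the listed features separates them. (They do differ in [voice], which is not among the given features.) Every other pair in the inventory differs on at least one listed feature.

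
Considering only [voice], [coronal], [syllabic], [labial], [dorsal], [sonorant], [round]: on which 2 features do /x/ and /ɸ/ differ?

[labial], [dorsal]

/x/ (voiceless velar fricative) and /ɸ/ (voiceless bilabial fricative) agree on [−voice], [−coronal], [−syllabic], [−sonorant], [−round]. They differ on [labial] (/x/ [−], /ɸ/ [+]), [dorsal] (/x/ [+], /ɸ/ [−]).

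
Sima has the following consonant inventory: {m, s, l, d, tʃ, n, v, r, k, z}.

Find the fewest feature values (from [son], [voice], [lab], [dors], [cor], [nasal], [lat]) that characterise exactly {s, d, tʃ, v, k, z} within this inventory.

[−son]

/s, d, tʃ, v, k, z/ are exactly the [−sonorant] segments in the inventory, so a single feature suffices.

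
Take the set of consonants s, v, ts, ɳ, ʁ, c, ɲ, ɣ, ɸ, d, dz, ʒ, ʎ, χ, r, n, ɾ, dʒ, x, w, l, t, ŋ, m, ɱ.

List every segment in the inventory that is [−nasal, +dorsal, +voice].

Eliminate segments failing any feature: /s, v, ts, ɸ, d, dz, ʒ, r, ɾ, dʒ, l, t/ are [−dorsal]; /ɳ, ɲ, n, ŋ, m, ɱ/ are [+nasal]; /c, χ, x/ are [−voice]. The remaining /ʁ, ɣ, ʎ, w/ satisfy [−nasal], [+dorsal], [+voice].

ʁ, ɣ, ʎ, w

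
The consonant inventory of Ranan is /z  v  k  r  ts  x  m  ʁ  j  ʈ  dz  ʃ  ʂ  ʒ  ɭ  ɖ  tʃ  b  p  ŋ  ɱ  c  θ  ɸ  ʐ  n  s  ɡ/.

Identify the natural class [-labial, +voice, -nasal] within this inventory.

Checking each segment against [-labial], [+voice], [-nasal]: /z/ (voiced alveolar fricative), /r/ (alveolar trill), /ʁ/ (voiced uvular fricative), /j/ (palatal glide), /dz/ (voiced alveolar affricate), /ʒ/ (voiced postalveolar fricative), among others, satisfy every feature; every other segment in the inventory fails at least one.

z, r, ʁ, j, dz, ʒ, ɭ, ɖ, ʐ, ɡ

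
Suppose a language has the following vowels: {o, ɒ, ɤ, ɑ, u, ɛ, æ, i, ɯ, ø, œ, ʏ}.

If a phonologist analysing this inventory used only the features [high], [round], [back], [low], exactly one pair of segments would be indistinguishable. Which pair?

/ø/ (mid front rounded tense vowel) and /œ/ (mid front rounded lax vowel) are both [-high], [+round], [-back], [-low], so none of the listed features separates them. (They do differ in [tense], which is not among the given features.) Every other pair in the inventory differs on at least one listed feature.

ø, œ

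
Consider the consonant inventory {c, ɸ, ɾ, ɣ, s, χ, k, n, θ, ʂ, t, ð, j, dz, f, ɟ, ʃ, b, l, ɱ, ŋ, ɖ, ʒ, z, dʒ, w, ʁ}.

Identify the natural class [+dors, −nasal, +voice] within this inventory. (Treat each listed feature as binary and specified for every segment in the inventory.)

ɣ, j, ɟ, w, ʁ

First, the [+dorsal] segments are /c, ɣ, χ, k, j, ɟ, ŋ, w, ʁ/.
Within that set, [−nasal] gives /c, ɣ, χ, k, j, ɟ, w, ʁ/.
Then [+voice] leaves /ɣ, j, ɟ, w, ʁ/.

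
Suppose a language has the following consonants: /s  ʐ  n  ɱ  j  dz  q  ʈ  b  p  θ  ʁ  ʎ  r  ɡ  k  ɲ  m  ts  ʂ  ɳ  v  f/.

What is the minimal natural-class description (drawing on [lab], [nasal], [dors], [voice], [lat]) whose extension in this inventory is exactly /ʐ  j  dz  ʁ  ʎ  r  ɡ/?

The class [+voice], [−nasal], [−labial] has exactly /ʐ, j, dz, ʁ, ʎ, r, ɡ/ as its extension in this inventory. No smaller conjunction from the listed features achieves this: [−nasal, −labial] alone would also admit /s, q, ʈ, θ, …/; [+voice, −labial] alone would also admit /n, ɲ, ɳ/; [+voice, −nasal] alone would also admit /b, v/; and checking the remaining two-feature bundles turns up none with this extension.

[+voice, −nasal, −lab]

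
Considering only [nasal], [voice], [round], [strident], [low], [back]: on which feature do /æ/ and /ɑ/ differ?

The two segments share [−nasal], [+voice], [−round], [−strident], [+low]. The only feature from the list on which they differ: /æ/ is [−back] while /ɑ/ is [+back].

[back]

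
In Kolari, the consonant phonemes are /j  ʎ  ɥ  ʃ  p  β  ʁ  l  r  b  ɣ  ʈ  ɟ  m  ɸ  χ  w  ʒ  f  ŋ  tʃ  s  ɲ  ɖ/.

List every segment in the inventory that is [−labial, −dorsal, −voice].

First, the [−labial] segments are /j, ʎ, ʃ, ʁ, l, r, ɣ, ʈ, ɟ, χ, ʒ, ŋ, tʃ, s, ɲ, ɖ/.
Within that set, [−dorsal] gives /ʃ, l, r, ʈ, ʒ, tʃ, s, ɖ/.
Then [−voice] leaves /ʃ, ʈ, tʃ, s/.

ʃ, ʈ, tʃ, s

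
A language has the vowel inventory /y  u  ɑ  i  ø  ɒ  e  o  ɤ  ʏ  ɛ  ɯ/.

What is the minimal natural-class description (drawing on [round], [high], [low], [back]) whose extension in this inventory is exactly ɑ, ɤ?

[-high, +back, -round]

Every target segment is [-high], [+back], [-round]; each remaining inventory member fails at least one of these. Each conjunct is needed — [+back, -round] alone would also admit /ɯ/; [-high, -round] alone would also admit /e, ɛ/; [-high, +back] alone would also admit /ɒ, o/ — and no other combination of two listed features has exactly this extension, so three is the minimum.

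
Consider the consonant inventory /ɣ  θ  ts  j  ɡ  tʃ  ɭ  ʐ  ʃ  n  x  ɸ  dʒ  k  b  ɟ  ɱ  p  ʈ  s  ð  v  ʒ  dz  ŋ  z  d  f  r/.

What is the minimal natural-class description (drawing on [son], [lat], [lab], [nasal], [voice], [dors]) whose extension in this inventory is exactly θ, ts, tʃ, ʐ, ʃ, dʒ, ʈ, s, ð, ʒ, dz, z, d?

[-son, -lab, -dors]

The class [-sonorant], [-labial], [-dorsal] has exactly /θ, ts, tʃ, ʐ, ʃ, dʒ, ʈ, s, ð, ʒ, dz, z, d/ as its extension in this inventory. No smaller conjunction from the listed features achieves this: [-labial, -dorsal] alone would also admit /ɭ, n, r/; [-sonorant, -dorsal] alone would also admit /ɸ, b, p, v, …/; [-sonorant, -labial] alone would also admit /ɣ, ɡ, x, k, …/; and checking the remaining two-feature bundles turns up none with this extension.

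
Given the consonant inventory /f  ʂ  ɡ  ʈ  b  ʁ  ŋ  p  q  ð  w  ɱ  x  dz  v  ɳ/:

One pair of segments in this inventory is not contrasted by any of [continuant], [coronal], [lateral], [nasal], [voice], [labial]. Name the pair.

Both /v/ and /w/ are [+continuant], [−coronal], [−lateral], [−nasal], [+voice], [+labial]. Since the list omits [sonorant], [round] and [dorsal] — which do distinguish the voiced labiodental fricative from the labial-velar glide — this pair collapses; all other pairs remain distinct.

v, w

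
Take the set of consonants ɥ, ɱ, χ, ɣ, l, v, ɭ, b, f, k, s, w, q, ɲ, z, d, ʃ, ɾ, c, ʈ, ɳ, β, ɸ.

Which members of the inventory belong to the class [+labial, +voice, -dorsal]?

ɱ, v, b, β

Eliminate segments failing any feature: /ɥ, w/ are [+dorsal]; /χ, ɣ, l, ɭ, k, s, q, ɲ, z, d, ʃ, ɾ, c, ʈ, ɳ/ are [-labial]; /f, ɸ/ are [-voice]. The remaining /ɱ, v, b, β/ satisfy [+labial], [+voice], [-dorsal].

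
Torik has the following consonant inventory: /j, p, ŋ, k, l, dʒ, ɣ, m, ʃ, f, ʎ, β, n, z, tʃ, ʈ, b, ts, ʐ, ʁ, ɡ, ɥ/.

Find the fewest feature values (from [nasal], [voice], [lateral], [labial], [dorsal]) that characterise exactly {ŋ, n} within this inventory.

[+nasal, −labial]

Every target segment is [+nasal], [−labial]; each remaining inventory member fails at least one of these. Each conjunct is needed — [−labial] alone would also admit /j, k, l, dʒ, …/; [+nasal] alone would also admit /m/ — and no other single listed feature has exactly this extension, so two is the minimum.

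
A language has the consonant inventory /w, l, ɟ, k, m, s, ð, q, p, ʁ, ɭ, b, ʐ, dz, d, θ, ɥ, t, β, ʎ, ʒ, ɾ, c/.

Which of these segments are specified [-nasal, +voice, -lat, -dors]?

ð, b, ʐ, dz, d, β, ʒ, ɾ

Checking each segment against [-nasal], [+voice], [-lateral], [-dorsal]: /ð/ (voiced dental fricative), /b/ (voiced bilabial stop), /ʐ/ (voiced retroflex fricative), /dz/ (voiced alveolar affricate), /d/ (voiced alveolar stop), /β/ (voiced bilabial fricative), among others, satisfy every feature; every other segment in the inventory fails at least one.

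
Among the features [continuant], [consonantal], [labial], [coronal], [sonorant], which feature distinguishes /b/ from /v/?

[continuant]

The two segments share [+consonantal], [+labial], [−coronal], [−sonorant]. The only feature from the list on which they differ: /b/ is [−continuant] while /v/ is [+continuant].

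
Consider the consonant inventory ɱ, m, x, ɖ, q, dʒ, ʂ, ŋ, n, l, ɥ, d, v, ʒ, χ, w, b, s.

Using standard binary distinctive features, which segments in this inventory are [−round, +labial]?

Eliminate segments failing any feature: /x, ɖ, q, dʒ, ʂ, ŋ, n, l, d, ʒ, χ, s/ are [−labial]; /ɥ, w/ are [+round]. The remaining /ɱ, m, v, b/ satisfy [−round], [+labial].

ɱ, m, v, b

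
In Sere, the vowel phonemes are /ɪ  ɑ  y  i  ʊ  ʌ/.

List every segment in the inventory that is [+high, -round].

Checking each segment against [+high], [-round]: /ɪ/ (high front unrounded lax vowel), /i/ (high front unrounded tense vowel) satisfy every feature; every other segment in the inventory fails at least one.

ɪ, i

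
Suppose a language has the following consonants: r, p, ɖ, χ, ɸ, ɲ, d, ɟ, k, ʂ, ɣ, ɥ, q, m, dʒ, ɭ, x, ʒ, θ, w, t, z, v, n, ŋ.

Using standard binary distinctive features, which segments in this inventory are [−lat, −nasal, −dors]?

r, p, ɖ, ɸ, d, ʂ, dʒ, ʒ, θ, t, z, v

Eliminate segments failing any feature: /χ, ɟ, k, ɣ, ɥ, q, x, w/ are [+dorsal]; /ɲ, m, n, ŋ/ are [+nasal]; /ɭ/ is [+lateral]. The remaining /r, p, ɖ, ɸ, d, ʂ, dʒ, ʒ, θ, t, z, v/ satisfy [−lateral], [−nasal], [−dorsal].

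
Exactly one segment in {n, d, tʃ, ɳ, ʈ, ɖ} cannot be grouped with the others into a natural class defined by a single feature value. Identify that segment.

tʃ

The remaining segments after removing /tʃ/ share [−distributed]; /tʃ/ (voiceless postalveolar affricate) is [+distributed]. For every other candidate removal, the leftover set fails to share any single feature value that the removed segment lacks.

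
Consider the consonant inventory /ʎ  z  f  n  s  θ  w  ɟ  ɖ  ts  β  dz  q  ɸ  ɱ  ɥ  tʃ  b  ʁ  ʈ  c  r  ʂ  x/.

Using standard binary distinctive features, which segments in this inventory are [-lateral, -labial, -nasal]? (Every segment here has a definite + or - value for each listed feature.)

z, s, θ, ɟ, ɖ, ts, dz, q, tʃ, ʁ, ʈ, c, r, ʂ, x

Checking each segment against [-lateral], [-labial], [-nasal]: /z/ (voiced alveolar fricative), /s/ (voiceless alveolar fricative), /θ/ (voiceless dental fricative), /ɟ/ (voiced palatal stop), /ɖ/ (voiced retroflex stop), /ts/ (voiceless alveolar affricate), among others, satisfy every feature; every other segment in the inventory fails at least one.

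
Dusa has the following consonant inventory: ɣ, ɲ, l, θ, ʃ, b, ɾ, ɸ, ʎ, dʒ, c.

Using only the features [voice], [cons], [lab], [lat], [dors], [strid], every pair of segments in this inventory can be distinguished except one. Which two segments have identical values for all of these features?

ɣ, ɲ

Both /ɣ/ and /ɲ/ are [+voice], [+consonantal], [-labial], [-lateral], [+dorsal], [-strident]. Since the list omits [sonorant], [nasal], [continuant] and [back] — which do distinguish the voiced velar fricative from the palatal nasal — this pair collapses; all other pairs remain distinct.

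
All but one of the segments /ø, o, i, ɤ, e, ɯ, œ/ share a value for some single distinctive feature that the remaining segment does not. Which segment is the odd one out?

œ

/ɤ, ø, e, i, ɯ, o/ are all [+tense], but /œ/ (mid front rounded lax vowel) is [-tense]. No other single segment can be removed to leave a set sharing one feature value that the removed segment lacks, so /œ/ is the odd one out.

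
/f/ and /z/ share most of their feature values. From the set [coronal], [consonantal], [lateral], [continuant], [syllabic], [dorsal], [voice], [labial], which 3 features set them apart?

/f/ is the voiceless labiodental fricative and /z/ is the voiced alveolar fricative. Both are [+consonantal], [-lateral], [+continuant], [-syllabic], [-dorsal]. /f/ is [-voice] while /z/ is [+voice]; /f/ is [+labial] while /z/ is [-labial]; /f/ is [-coronal] while /z/ is [+coronal], so the distinguishing features are [voice], [labial], [coronal].

[voice], [labial], [coronal]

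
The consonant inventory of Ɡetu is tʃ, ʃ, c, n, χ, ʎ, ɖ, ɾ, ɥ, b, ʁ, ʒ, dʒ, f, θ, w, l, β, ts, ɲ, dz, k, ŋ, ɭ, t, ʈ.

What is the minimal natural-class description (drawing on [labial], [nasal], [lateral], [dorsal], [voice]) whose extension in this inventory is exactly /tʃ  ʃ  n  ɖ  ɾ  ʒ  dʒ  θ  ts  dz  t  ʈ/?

[−lateral, −labial, −dorsal]

The class [−lateral], [−labial], [−dorsal] has exactly /tʃ, ʃ, n, ɖ, ɾ, ʒ, dʒ, θ, ts, dz, t, ʈ/ as its extension in this inventory. No smaller conjunction from the listed features achieves this: [−labial, −dorsal] alone would also admit /l, ɭ/; [−lateral, −dorsal] alone would also admit /b, f, β/; [−lateral, −labial] alone would also admit /c, χ, ʁ, ɲ, …/; and checking the remaining two-feature bundles turns up none with this extension.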